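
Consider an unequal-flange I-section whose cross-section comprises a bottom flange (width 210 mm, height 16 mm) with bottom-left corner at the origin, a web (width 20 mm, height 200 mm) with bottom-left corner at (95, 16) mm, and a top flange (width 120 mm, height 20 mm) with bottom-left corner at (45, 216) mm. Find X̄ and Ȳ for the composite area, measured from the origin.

bottom flange: A = 210 × 16 = 3360.00, centroid at (105.00, 8.00).
web: A = 20 × 200 = 4000.00, centroid at (105.00, 116.00).
top flange: A = 120 × 20 = 2400.00, centroid at (105.00, 226.00).
ΣA = 9760.00 mm², ΣAX̄ = 1024800.00 mm³, ΣAȲ = 1033280.00 mm³.
X̄ = 1024800.00/9760.00 = 105.00 mm; Ȳ = 1033280.00/9760.00 = 105.87 mm.

X̄ = 105.00 mm, Ȳ = 105.87 mm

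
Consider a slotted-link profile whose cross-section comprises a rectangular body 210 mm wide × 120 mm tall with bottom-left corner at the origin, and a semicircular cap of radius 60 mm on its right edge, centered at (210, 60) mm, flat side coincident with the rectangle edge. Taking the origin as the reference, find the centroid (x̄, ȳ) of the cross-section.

rectangular body: A = 210 × 120 = 25200.00, centroid at (105.00, 60.00).
semicircular end: A = ½π·60² = 5654.87, centroid at (235.46, 60.00).
ΣA = 30854.87 mm²
ΣAx̄ = (25200.00)(105.00) + (5654.87)(235.46) = 3977522.02 mm³
ΣAȳ = (25200.00)(60.00) + (5654.87)(60.00) = 1851292.01 mm³
x̄ = 3977522.02 / 30854.87 = 128.91 mm
ȳ = 1851292.01 / 30854.87 = 60.00 mm

x̄ = 128.91 mm, ȳ = 60.00 mm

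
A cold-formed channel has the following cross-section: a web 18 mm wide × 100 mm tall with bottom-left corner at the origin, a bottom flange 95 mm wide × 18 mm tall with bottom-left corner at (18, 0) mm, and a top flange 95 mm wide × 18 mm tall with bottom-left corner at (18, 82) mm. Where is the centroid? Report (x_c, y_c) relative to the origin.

x_c = 46.02 mm, y_c = 50.00 mm

web: A = 18 × 100 = 1800.00, centroid at (9.00, 50.00).
bottom flange: A = 95 × 18 = 1710.00, centroid at (65.50, 9.00).
top flange: A = 95 × 18 = 1710.00, centroid at (65.50, 91.00).
ΣA = 5220.00 mm², ΣAx_c = 240210.00 mm³, ΣAy_c = 261000.00 mm³.
x_c = 240210.00/5220.00 = 46.02 mm; y_c = 261000.00/5220.00 = 50.00 mm.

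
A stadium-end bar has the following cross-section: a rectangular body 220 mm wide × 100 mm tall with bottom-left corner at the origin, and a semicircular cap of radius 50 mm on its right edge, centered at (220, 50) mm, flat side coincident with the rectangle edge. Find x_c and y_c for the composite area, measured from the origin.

Part | A | x̄ᵢ | ȳᵢ | A·x̄ᵢ | A·ȳᵢ
rectangular body | 22000.00 | 110.00 | 50.00 | 2420000.00 | 1100000.00
semicircular end | 3926.99 | 241.22 | 50.00 | 947271.31 | 196349.54
Σ | 25926.99 |  |  | 3367271.31 | 1296349.54
x_c = 3367271.31 / 25926.99 = 129.88 mm
y_c = 1296349.54 / 25926.99 = 50.00 mm

x_c = 129.88 mm, y_c = 50.00 mm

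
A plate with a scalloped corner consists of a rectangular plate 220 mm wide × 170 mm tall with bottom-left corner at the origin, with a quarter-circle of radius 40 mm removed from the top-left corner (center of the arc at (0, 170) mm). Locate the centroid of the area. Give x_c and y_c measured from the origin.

plate: A = 220 × 170 = 37400.00, centroid at (110.00, 85.00).
removed quarter-circle: A = −¼π·40² = -1256.64, centroid at (16.98, 153.02).
ΣA = 36143.36 mm², ΣAx_c = 4092666.67 mm³, ΣAy_c = 2986705.03 mm³.
x_c = 4092666.67/36143.36 = 113.23 mm; y_c = 2986705.03/36143.36 = 82.63 mm.

x_c = 113.23 mm, y_c = 82.63 mm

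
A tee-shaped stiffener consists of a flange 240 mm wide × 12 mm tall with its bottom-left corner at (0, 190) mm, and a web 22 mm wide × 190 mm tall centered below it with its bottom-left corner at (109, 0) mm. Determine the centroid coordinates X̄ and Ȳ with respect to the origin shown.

Part | A | x̄ᵢ | ȳᵢ | A·x̄ᵢ | A·ȳᵢ
web | 4180.00 | 120.00 | 95.00 | 501600.00 | 397100.00
flange | 2880.00 | 120.00 | 196.00 | 345600.00 | 564480.00
Σ | 7060.00 |  |  | 847200.00 | 961580.00
X̄ = 847200.00 / 7060.00 = 120.00 mm
Ȳ = 961580.00 / 7060.00 = 136.20 mm

X̄ = 120.00 mm, Ȳ = 136.20 mm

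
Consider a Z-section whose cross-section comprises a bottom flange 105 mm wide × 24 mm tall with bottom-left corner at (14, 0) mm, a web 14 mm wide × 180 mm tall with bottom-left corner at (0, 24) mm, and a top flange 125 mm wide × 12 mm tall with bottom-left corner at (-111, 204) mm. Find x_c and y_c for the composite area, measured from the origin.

x_c = 17.20 mm, y_c = 96.72 mm

bottom flange: A = 105 × 24 = 2520.00, centroid at (66.50, 12.00).
web: A = 14 × 180 = 2520.00, centroid at (7.00, 114.00).
top flange: A = 125 × 12 = 1500.00, centroid at (-48.50, 210.00).
ΣA = 6540.00 mm², ΣAx_c = 112470.00 mm³, ΣAy_c = 632520.00 mm³.
x_c = 112470.00/6540.00 = 17.20 mm; y_c = 632520.00/6540.00 = 96.72 mm.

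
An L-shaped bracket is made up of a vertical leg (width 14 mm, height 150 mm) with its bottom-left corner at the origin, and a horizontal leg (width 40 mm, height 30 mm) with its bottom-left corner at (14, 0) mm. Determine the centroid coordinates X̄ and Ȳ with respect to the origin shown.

vertical leg: A = 14 × 150 = 2100.00, centroid at (7.00, 75.00).
horizontal leg: A = 40 × 30 = 1200.00, centroid at (34.00, 15.00).
ΣA = 3300.00 mm², ΣAX̄ = 55500.00 mm³, ΣAȲ = 175500.00 mm³.
X̄ = 55500.00/3300.00 = 16.82 mm; Ȳ = 175500.00/3300.00 = 53.18 mm.

X̄ = 16.82 mm, Ȳ = 53.18 mm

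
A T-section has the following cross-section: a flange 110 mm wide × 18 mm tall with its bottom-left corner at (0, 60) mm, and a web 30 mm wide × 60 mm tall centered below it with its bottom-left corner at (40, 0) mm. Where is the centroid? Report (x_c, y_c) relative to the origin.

x_c = 55.00 mm, y_c = 50.43 mm

web: A = 30 × 60 = 1800.00, centroid at (55.00, 30.00).
flange: A = 110 × 18 = 1980.00, centroid at (55.00, 69.00).
ΣA = 3780.00 mm²
ΣAx_c = (1800.00)(55.00) + (1980.00)(55.00) = 207900.00 mm³
ΣAy_c = (1800.00)(30.00) + (1980.00)(69.00) = 190620.00 mm³
x_c = 207900.00 / 3780.00 = 55.00 mm
y_c = 190620.00 / 3780.00 = 50.43 mm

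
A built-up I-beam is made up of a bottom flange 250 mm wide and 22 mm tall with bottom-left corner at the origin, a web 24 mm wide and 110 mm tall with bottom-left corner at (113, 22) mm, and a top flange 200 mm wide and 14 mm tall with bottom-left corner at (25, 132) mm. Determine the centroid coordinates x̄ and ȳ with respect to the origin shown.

bottom flange: A = 250 × 22 = 5500.00, centroid at (125.00, 11.00).
web: A = 24 × 110 = 2640.00, centroid at (125.00, 77.00).
top flange: A = 200 × 14 = 2800.00, centroid at (125.00, 139.00).
ΣA = 10940.00 mm²
ΣAx̄ = (5500.00)(125.00) + (2640.00)(125.00) + (2800.00)(125.00) = 1367500.00 mm³
ΣAȳ = (5500.00)(11.00) + (2640.00)(77.00) + (2800.00)(139.00) = 652980.00 mm³
x̄ = 1367500.00 / 10940.00 = 125.00 mm
ȳ = 652980.00 / 10940.00 = 59.69 mm

x̄ = 125.00 mm, ȳ = 59.69 mm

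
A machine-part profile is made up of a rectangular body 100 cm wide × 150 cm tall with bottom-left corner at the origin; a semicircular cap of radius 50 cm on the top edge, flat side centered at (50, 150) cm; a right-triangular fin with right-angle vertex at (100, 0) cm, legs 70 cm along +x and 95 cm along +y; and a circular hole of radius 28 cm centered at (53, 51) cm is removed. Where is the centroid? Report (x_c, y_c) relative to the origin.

Part | A | x̄ᵢ | ȳᵢ | A·x̄ᵢ | A·ȳᵢ
rectangular body | 15000.00 | 50.00 | 75.00 | 750000.00 | 1125000.00
semicircular top | 3926.99 | 50.00 | 171.22 | 196349.54 | 672381.96
triangular fin | 3325.00 | 123.33 | 31.67 | 410083.33 | 105291.67
hole | -2463.01 | 53.00 | 51.00 | -130539.46 | -125613.44
Σ | 19788.98 |  |  | 1225893.42 | 1777060.18
x_c = 1225893.42 / 19788.98 = 61.95 cm
y_c = 1777060.18 / 19788.98 = 89.80 cm

x_c = 61.95 cm, y_c = 89.80 cm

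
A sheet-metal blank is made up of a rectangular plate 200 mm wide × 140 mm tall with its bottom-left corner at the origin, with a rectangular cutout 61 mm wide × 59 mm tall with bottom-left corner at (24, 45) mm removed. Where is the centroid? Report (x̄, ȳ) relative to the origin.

plate: A = 200 × 140 = 28000.00, centroid at (100.00, 70.00).
hole: A = −(61 × 59) = -3599.00, centroid at (54.50, 74.50).
ΣA = 24401.00 mm²
ΣAx̄ = (28000.00)(100.00) + (-3599.00)(54.50) = 2603854.50 mm³
ΣAȳ = (28000.00)(70.00) + (-3599.00)(74.50) = 1691874.50 mm³
x̄ = 2603854.50 / 24401.00 = 106.71 mm
ȳ = 1691874.50 / 24401.00 = 69.34 mm

x̄ = 106.71 mm, ȳ = 69.34 mm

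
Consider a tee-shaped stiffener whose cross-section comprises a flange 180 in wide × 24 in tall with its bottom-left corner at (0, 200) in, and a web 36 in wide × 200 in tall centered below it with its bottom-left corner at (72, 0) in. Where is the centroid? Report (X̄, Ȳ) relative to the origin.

X̄ = 90.00 in, Ȳ = 142.00 in

Part | A | x̄ᵢ | ȳᵢ | A·x̄ᵢ | A·ȳᵢ
web | 7200.00 | 90.00 | 100.00 | 648000.00 | 720000.00
flange | 4320.00 | 90.00 | 212.00 | 388800.00 | 915840.00
Σ | 11520.00 |  |  | 1036800.00 | 1635840.00
X̄ = 1036800.00 / 11520.00 = 90.00 in
Ȳ = 1635840.00 / 11520.00 = 142.00 in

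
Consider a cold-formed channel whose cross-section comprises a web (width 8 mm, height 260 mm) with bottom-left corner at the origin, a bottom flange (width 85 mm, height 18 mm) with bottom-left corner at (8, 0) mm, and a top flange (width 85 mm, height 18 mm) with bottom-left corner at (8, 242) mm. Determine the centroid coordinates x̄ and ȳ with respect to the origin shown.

web: A = 8 × 260 = 2080.00, centroid at (4.00, 130.00).
bottom flange: A = 85 × 18 = 1530.00, centroid at (50.50, 9.00).
top flange: A = 85 × 18 = 1530.00, centroid at (50.50, 251.00).
ΣA = 5140.00 mm²
ΣAx̄ = (2080.00)(4.00) + (1530.00)(50.50) + (1530.00)(50.50) = 162850.00 mm³
ΣAȳ = (2080.00)(130.00) + (1530.00)(9.00) + (1530.00)(251.00) = 668200.00 mm³
x̄ = 162850.00 / 5140.00 = 31.68 mm
ȳ = 668200.00 / 5140.00 = 130.00 mm

x̄ = 31.68 mm, ȳ = 130.00 mm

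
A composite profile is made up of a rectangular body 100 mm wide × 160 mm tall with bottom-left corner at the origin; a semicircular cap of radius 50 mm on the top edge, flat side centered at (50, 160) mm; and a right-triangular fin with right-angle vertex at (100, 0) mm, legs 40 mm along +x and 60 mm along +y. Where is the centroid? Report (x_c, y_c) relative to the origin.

rectangular body: A = 100 × 160 = 16000.00, centroid at (50.00, 80.00).
semicircular top: A = ½π·50² = 3926.99, centroid at (50.00, 181.22).
triangular fin: A = ½·40·60 = 1200.00, centroid at (113.33, 20.00).
ΣA = 21126.99 mm², ΣAx_c = 1132349.54 mm³, ΣAy_c = 2015651.86 mm³.
x_c = 1132349.54/21126.99 = 53.60 mm; y_c = 2015651.86/21126.99 = 95.41 mm.

x_c = 53.60 mm, y_c = 95.41 mm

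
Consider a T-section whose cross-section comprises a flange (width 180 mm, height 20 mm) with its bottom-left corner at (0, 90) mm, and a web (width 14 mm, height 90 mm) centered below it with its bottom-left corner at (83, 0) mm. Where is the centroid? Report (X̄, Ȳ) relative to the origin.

X̄ = 90.00 mm, Ȳ = 85.74 mm

Part | A | x̄ᵢ | ȳᵢ | A·x̄ᵢ | A·ȳᵢ
web | 1260.00 | 90.00 | 45.00 | 113400.00 | 56700.00
flange | 3600.00 | 90.00 | 100.00 | 324000.00 | 360000.00
Σ | 4860.00 |  |  | 437400.00 | 416700.00
X̄ = 437400.00 / 4860.00 = 90.00 mm
Ȳ = 416700.00 / 4860.00 = 85.74 mm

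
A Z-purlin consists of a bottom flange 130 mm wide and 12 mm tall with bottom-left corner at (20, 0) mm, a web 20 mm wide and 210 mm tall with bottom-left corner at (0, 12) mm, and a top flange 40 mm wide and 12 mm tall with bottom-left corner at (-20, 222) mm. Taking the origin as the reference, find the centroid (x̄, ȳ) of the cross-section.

bottom flange: A = 130 × 12 = 1560.00, centroid at (85.00, 6.00).
web: A = 20 × 210 = 4200.00, centroid at (10.00, 117.00).
top flange: A = 40 × 12 = 480.00, centroid at (0.00, 228.00).
ΣA = 6240.00 mm², ΣAx̄ = 174600.00 mm³, ΣAȳ = 610200.00 mm³.
x̄ = 174600.00/6240.00 = 27.98 mm; ȳ = 610200.00/6240.00 = 97.79 mm.

x̄ = 27.98 mm, ȳ = 97.79 mm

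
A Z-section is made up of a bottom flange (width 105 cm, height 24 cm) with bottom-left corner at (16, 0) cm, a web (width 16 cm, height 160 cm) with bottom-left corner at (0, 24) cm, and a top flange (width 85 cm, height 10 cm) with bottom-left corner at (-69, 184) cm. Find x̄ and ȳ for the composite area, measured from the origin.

bottom flange: A = 105 × 24 = 2520.00, centroid at (68.50, 12.00).
web: A = 16 × 160 = 2560.00, centroid at (8.00, 104.00).
top flange: A = 85 × 10 = 850.00, centroid at (-26.50, 189.00).
ΣA = 5930.00 cm², ΣAx̄ = 170575.00 cm³, ΣAȳ = 457130.00 cm³.
x̄ = 170575.00/5930.00 = 28.76 cm; ȳ = 457130.00/5930.00 = 77.09 cm.

x̄ = 28.76 cm, ȳ = 77.09 cm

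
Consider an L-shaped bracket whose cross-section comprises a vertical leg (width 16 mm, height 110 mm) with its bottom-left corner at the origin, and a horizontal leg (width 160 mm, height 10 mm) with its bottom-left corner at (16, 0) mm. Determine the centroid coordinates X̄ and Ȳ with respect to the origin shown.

X̄ = 49.90 mm, Ȳ = 31.19 mm

vertical leg: A = 16 × 110 = 1760.00, centroid at (8.00, 55.00).
horizontal leg: A = 160 × 10 = 1600.00, centroid at (96.00, 5.00).
ΣA = 3360.00 mm²
ΣAX̄ = (1760.00)(8.00) + (1600.00)(96.00) = 167680.00 mm³
ΣAȲ = (1760.00)(55.00) + (1600.00)(5.00) = 104800.00 mm³
X̄ = 167680.00 / 3360.00 = 49.90 mm
Ȳ = 104800.00 / 3360.00 = 31.19 mm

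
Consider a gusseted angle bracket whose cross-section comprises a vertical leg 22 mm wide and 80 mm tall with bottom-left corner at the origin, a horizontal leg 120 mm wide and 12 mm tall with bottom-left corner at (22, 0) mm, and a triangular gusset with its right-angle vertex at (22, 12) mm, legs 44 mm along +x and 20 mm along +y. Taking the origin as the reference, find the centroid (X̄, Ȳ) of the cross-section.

X̄ = 42.19 mm, Ȳ = 23.97 mm

vertical leg: A = 22 × 80 = 1760.00, centroid at (11.00, 40.00).
horizontal leg: A = 120 × 12 = 1440.00, centroid at (82.00, 6.00).
gusset: A = ½·44·20 = 440.00, centroid at (36.67, 18.67).
ΣA = 3640.00 mm², ΣAX̄ = 153573.33 mm³, ΣAȲ = 87253.33 mm³.
X̄ = 153573.33/3640.00 = 42.19 mm; Ȳ = 87253.33/3640.00 = 23.97 mm.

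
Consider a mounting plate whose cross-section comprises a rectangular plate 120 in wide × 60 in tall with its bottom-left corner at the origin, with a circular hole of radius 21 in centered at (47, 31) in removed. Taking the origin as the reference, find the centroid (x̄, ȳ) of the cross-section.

x̄ = 63.10 in, ȳ = 29.76 in

plate: A = 120 × 60 = 7200.00, centroid at (60.00, 30.00).
hole: A = −π·21² = -1385.44, centroid at (47.00, 31.00).
ΣA = 5814.56 in², ΣAx̄ = 366884.21 in³, ΣAȳ = 173051.29 in³.
x̄ = 366884.21/5814.56 = 63.10 in; ȳ = 173051.29/5814.56 = 29.76 in.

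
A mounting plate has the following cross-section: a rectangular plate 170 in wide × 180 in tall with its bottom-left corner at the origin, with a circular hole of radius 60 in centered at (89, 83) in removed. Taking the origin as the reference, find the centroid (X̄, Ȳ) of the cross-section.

X̄ = 82.65 in, Ȳ = 94.10 in

plate: A = 170 × 180 = 30600.00, centroid at (85.00, 90.00).
hole: A = −π·60² = -11309.73, centroid at (89.00, 83.00).
ΣA = 19290.27 in²
ΣAX̄ = (30600.00)(85.00) + (-11309.73)(89.00) = 1594433.71 in³
ΣAȲ = (30600.00)(90.00) + (-11309.73)(83.00) = 1815292.12 in³
X̄ = 1594433.71 / 19290.27 = 82.65 in
Ȳ = 1815292.12 / 19290.27 = 94.10 in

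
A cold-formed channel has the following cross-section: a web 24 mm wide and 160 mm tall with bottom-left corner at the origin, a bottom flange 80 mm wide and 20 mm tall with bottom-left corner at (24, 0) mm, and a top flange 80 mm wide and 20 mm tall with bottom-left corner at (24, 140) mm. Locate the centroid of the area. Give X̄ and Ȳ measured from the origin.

X̄ = 35.64 mm, Ȳ = 80.00 mm

web: A = 24 × 160 = 3840.00, centroid at (12.00, 80.00).
bottom flange: A = 80 × 20 = 1600.00, centroid at (64.00, 10.00).
top flange: A = 80 × 20 = 1600.00, centroid at (64.00, 150.00).
ΣA = 7040.00 mm², ΣAX̄ = 250880.00 mm³, ΣAȲ = 563200.00 mm³.
X̄ = 250880.00/7040.00 = 35.64 mm; Ȳ = 563200.00/7040.00 = 80.00 mm.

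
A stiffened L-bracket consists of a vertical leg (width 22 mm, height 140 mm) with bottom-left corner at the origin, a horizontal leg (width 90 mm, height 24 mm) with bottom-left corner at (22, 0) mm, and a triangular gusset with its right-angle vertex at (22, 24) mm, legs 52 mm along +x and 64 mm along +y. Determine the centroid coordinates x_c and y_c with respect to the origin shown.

x_c = 35.35 mm, y_c = 45.91 mm

vertical leg: A = 22 × 140 = 3080.00, centroid at (11.00, 70.00).
horizontal leg: A = 90 × 24 = 2160.00, centroid at (67.00, 12.00).
gusset: A = ½·52·64 = 1664.00, centroid at (39.33, 45.33).
ΣA = 6904.00 mm², ΣAx_c = 244050.67 mm³, ΣAy_c = 316954.67 mm³.
x_c = 244050.67/6904.00 = 35.35 mm; y_c = 316954.67/6904.00 = 45.91 mm.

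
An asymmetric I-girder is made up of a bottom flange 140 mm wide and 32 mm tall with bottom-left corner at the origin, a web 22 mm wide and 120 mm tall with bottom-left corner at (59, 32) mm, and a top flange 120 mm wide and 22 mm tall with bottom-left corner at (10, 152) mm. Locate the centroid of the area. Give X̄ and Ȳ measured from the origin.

bottom flange: A = 140 × 32 = 4480.00, centroid at (70.00, 16.00).
web: A = 22 × 120 = 2640.00, centroid at (70.00, 92.00).
top flange: A = 120 × 22 = 2640.00, centroid at (70.00, 163.00).
ΣA = 9760.00 mm²
ΣAX̄ = (4480.00)(70.00) + (2640.00)(70.00) + (2640.00)(70.00) = 683200.00 mm³
ΣAȲ = (4480.00)(16.00) + (2640.00)(92.00) + (2640.00)(163.00) = 744880.00 mm³
X̄ = 683200.00 / 9760.00 = 70.00 mm
Ȳ = 744880.00 / 9760.00 = 76.32 mm

X̄ = 70.00 mm, Ȳ = 76.32 mm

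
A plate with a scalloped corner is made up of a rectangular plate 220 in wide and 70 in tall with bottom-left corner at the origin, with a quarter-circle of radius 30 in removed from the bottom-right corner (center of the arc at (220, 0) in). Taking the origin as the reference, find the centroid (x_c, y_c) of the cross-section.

x_c = 105.32 in, y_c = 36.07 in

plate: A = 220 × 70 = 15400.00, centroid at (110.00, 35.00).
removed quarter-circle: A = −¼π·30² = -706.86, centroid at (207.27, 12.73).
ΣA = 14693.14 in², ΣAx_c = 1547491.16 in³, ΣAy_c = 530000.00 in³.
x_c = 1547491.16/14693.14 = 105.32 in; y_c = 530000.00/14693.14 = 36.07 in.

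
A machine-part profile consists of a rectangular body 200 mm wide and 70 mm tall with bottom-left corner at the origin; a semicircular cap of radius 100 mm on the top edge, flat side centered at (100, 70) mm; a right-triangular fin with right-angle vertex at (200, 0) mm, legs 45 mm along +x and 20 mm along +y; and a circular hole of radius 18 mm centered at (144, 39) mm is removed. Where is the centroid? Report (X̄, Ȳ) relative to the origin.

rectangular body: A = 200 × 70 = 14000.00, centroid at (100.00, 35.00).
semicircular top: A = ½π·100² = 15707.96, centroid at (100.00, 112.44).
triangular fin: A = ½·45·20 = 450.00, centroid at (215.00, 6.67).
hole: A = −π·18² = -1017.88, centroid at (144.00, 39.00).
ΣA = 29140.09 mm², ΣAX̄ = 2920972.18 mm³, ΣAȲ = 2219526.93 mm³.
X̄ = 2920972.18/29140.09 = 100.24 mm; Ȳ = 2219526.93/29140.09 = 76.17 mm.

X̄ = 100.24 mm, Ȳ = 76.17 mm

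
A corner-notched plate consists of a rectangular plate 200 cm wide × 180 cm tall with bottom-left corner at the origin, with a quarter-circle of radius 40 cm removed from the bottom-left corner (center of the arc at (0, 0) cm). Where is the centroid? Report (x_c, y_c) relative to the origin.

x_c = 103.00 cm, y_c = 92.64 cm

plate: A = 200 × 180 = 36000.00, centroid at (100.00, 90.00).
removed quarter-circle: A = −¼π·40² = -1256.64, centroid at (16.98, 16.98).
ΣA = 34743.36 cm²
ΣAx_c = (36000.00)(100.00) + (-1256.64)(16.98) = 3578666.67 cm³
ΣAy_c = (36000.00)(90.00) + (-1256.64)(16.98) = 3218666.67 cm³
x_c = 3578666.67 / 34743.36 = 103.00 cm
y_c = 3218666.67 / 34743.36 = 92.64 cm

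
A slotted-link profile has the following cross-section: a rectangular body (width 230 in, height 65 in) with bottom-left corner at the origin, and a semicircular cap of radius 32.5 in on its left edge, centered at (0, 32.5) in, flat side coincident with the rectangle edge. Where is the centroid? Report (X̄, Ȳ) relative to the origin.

Part | A | x̄ᵢ | ȳᵢ | A·x̄ᵢ | A·ȳᵢ
rectangular body | 14950.00 | 115.00 | 32.50 | 1719250.00 | 485875.00
semicircular end | 1659.15 | -13.79 | 32.50 | -22885.42 | 53922.49
Σ | 16609.15 |  |  | 1696364.58 | 539797.49
X̄ = 1696364.58 / 16609.15 = 102.13 in
Ȳ = 539797.49 / 16609.15 = 32.50 in

X̄ = 102.13 in, Ȳ = 32.50 in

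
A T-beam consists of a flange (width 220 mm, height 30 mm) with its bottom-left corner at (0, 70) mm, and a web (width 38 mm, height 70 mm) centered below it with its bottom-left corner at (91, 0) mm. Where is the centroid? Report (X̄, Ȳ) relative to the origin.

web: A = 38 × 70 = 2660.00, centroid at (110.00, 35.00).
flange: A = 220 × 30 = 6600.00, centroid at (110.00, 85.00).
ΣA = 9260.00 mm², ΣAX̄ = 1018600.00 mm³, ΣAȲ = 654100.00 mm³.
X̄ = 1018600.00/9260.00 = 110.00 mm; Ȳ = 654100.00/9260.00 = 70.64 mm.

X̄ = 110.00 mm, Ȳ = 70.64 mm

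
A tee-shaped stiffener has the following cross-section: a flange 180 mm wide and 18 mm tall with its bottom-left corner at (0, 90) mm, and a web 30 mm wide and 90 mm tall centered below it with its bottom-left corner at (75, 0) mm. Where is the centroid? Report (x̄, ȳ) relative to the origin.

x̄ = 90.00 mm, ȳ = 74.45 mm

web: A = 30 × 90 = 2700.00, centroid at (90.00, 45.00).
flange: A = 180 × 18 = 3240.00, centroid at (90.00, 99.00).
ΣA = 5940.00 mm², ΣAx̄ = 534600.00 mm³, ΣAȳ = 442260.00 mm³.
x̄ = 534600.00/5940.00 = 90.00 mm; ȳ = 442260.00/5940.00 = 74.45 mm.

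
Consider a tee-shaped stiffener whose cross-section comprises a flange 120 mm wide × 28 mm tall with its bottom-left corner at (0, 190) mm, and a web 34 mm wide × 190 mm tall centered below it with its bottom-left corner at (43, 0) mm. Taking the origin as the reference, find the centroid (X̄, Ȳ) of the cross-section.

Part | A | x̄ᵢ | ȳᵢ | A·x̄ᵢ | A·ȳᵢ
web | 6460.00 | 60.00 | 95.00 | 387600.00 | 613700.00
flange | 3360.00 | 60.00 | 204.00 | 201600.00 | 685440.00
Σ | 9820.00 |  |  | 589200.00 | 1299140.00
X̄ = 589200.00 / 9820.00 = 60.00 mm
Ȳ = 1299140.00 / 9820.00 = 132.30 mm

X̄ = 60.00 mm, Ȳ = 132.30 mm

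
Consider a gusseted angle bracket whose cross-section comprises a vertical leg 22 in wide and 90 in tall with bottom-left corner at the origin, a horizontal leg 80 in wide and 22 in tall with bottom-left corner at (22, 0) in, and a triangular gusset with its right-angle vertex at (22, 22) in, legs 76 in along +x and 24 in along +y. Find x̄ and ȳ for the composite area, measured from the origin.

x̄ = 37.42 in, ȳ = 29.20 in

vertical leg: A = 22 × 90 = 1980.00, centroid at (11.00, 45.00).
horizontal leg: A = 80 × 22 = 1760.00, centroid at (62.00, 11.00).
gusset: A = ½·76·24 = 912.00, centroid at (47.33, 30.00).
ΣA = 4652.00 in², ΣAx̄ = 174068.00 in³, ΣAȳ = 135820.00 in³.
x̄ = 174068.00/4652.00 = 37.42 in; ȳ = 135820.00/4652.00 = 29.20 in.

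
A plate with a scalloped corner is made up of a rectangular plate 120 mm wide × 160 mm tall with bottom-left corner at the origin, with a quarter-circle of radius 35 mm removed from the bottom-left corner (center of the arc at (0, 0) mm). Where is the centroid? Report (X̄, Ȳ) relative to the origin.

plate: A = 120 × 160 = 19200.00, centroid at (60.00, 80.00).
removed quarter-circle: A = −¼π·35² = -962.11, centroid at (14.85, 14.85).
ΣA = 18237.89 mm², ΣAX̄ = 1137708.33 mm³, ΣAȲ = 1521708.33 mm³.
X̄ = 1137708.33/18237.89 = 62.38 mm; Ȳ = 1521708.33/18237.89 = 83.44 mm.

X̄ = 62.38 mm, Ȳ = 83.44 mm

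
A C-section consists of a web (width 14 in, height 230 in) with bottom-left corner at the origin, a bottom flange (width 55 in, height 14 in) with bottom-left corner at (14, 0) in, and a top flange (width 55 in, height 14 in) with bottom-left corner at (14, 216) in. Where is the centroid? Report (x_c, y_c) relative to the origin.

web: A = 14 × 230 = 3220.00, centroid at (7.00, 115.00).
bottom flange: A = 55 × 14 = 770.00, centroid at (41.50, 7.00).
top flange: A = 55 × 14 = 770.00, centroid at (41.50, 223.00).
ΣA = 4760.00 in²
ΣAx_c = (3220.00)(7.00) + (770.00)(41.50) + (770.00)(41.50) = 86450.00 in³
ΣAy_c = (3220.00)(115.00) + (770.00)(7.00) + (770.00)(223.00) = 547400.00 in³
x_c = 86450.00 / 4760.00 = 18.16 in
y_c = 547400.00 / 4760.00 = 115.00 in

x_c = 18.16 in, y_c = 115.00 in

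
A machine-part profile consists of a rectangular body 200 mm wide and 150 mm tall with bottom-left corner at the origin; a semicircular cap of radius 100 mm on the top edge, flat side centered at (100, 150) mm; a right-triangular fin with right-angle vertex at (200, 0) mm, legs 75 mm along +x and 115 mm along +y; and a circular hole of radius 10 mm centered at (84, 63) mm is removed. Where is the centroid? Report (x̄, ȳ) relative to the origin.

x̄ = 110.95 mm, ȳ = 109.01 mm

rectangular body: A = 200 × 150 = 30000.00, centroid at (100.00, 75.00).
semicircular top: A = ½π·100² = 15707.96, centroid at (100.00, 192.44).
triangular fin: A = ½·75·115 = 4312.50, centroid at (225.00, 38.33).
hole: A = −π·10² = -314.16, centroid at (84.00, 63.00).
ΣA = 49706.30 mm², ΣAx̄ = 5514719.45 mm³, ΣAȳ = 5418381.62 mm³.
x̄ = 5514719.45/49706.30 = 110.95 mm; ȳ = 5418381.62/49706.30 = 109.01 mm.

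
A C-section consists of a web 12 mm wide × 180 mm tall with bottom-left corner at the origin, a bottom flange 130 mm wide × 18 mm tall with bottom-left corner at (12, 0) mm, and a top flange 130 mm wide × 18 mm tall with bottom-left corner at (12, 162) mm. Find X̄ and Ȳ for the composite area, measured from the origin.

X̄ = 54.58 mm, Ȳ = 90.00 mm

web: A = 12 × 180 = 2160.00, centroid at (6.00, 90.00).
bottom flange: A = 130 × 18 = 2340.00, centroid at (77.00, 9.00).
top flange: A = 130 × 18 = 2340.00, centroid at (77.00, 171.00).
ΣA = 6840.00 mm²
ΣAX̄ = (2160.00)(6.00) + (2340.00)(77.00) + (2340.00)(77.00) = 373320.00 mm³
ΣAȲ = (2160.00)(90.00) + (2340.00)(9.00) + (2340.00)(171.00) = 615600.00 mm³
X̄ = 373320.00 / 6840.00 = 54.58 mm
Ȳ = 615600.00 / 6840.00 = 90.00 mm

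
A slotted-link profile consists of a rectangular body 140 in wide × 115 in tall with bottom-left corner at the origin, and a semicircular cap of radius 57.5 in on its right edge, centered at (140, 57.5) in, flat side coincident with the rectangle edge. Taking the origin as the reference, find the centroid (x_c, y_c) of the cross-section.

x_c = 93.02 in, y_c = 57.50 in

Part | A | x̄ᵢ | ȳᵢ | A·x̄ᵢ | A·ȳᵢ
rectangular body | 16100.00 | 70.00 | 57.50 | 1127000.00 | 925750.00
semicircular end | 5193.45 | 164.40 | 57.50 | 853821.93 | 298623.11
Σ | 21293.45 |  |  | 1980821.93 | 1224373.11
x_c = 1980821.93 / 21293.45 = 93.02 in
y_c = 1224373.11 / 21293.45 = 57.50 in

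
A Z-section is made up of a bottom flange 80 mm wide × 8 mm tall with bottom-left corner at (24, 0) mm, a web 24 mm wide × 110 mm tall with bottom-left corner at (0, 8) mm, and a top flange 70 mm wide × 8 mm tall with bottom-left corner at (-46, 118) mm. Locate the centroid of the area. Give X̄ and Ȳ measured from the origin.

bottom flange: A = 80 × 8 = 640.00, centroid at (64.00, 4.00).
web: A = 24 × 110 = 2640.00, centroid at (12.00, 63.00).
top flange: A = 70 × 8 = 560.00, centroid at (-11.00, 122.00).
ΣA = 3840.00 mm²
ΣAX̄ = (640.00)(64.00) + (2640.00)(12.00) + (560.00)(-11.00) = 66480.00 mm³
ΣAȲ = (640.00)(4.00) + (2640.00)(63.00) + (560.00)(122.00) = 237200.00 mm³
X̄ = 66480.00 / 3840.00 = 17.31 mm
Ȳ = 237200.00 / 3840.00 = 61.77 mm

X̄ = 17.31 mm, Ȳ = 61.77 mm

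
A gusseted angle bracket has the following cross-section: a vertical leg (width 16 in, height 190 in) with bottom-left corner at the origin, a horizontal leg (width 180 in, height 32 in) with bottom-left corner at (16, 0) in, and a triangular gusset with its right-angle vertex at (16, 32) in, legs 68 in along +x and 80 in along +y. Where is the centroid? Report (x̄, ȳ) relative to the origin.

x̄ = 64.24 in, ȳ = 46.92 in

vertical leg: A = 16 × 190 = 3040.00, centroid at (8.00, 95.00).
horizontal leg: A = 180 × 32 = 5760.00, centroid at (106.00, 16.00).
gusset: A = ½·68·80 = 2720.00, centroid at (38.67, 58.67).
ΣA = 11520.00 in²
ΣAx̄ = (3040.00)(8.00) + (5760.00)(106.00) + (2720.00)(38.67) = 740053.33 in³
ΣAȳ = (3040.00)(95.00) + (5760.00)(16.00) + (2720.00)(58.67) = 540533.33 in³
x̄ = 740053.33 / 11520.00 = 64.24 in
ȳ = 540533.33 / 11520.00 = 46.92 in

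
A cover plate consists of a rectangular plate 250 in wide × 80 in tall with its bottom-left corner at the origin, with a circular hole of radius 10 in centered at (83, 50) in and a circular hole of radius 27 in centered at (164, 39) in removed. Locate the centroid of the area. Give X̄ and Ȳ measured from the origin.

Part | A | x̄ᵢ | ȳᵢ | A·x̄ᵢ | A·ȳᵢ
plate | 20000.00 | 125.00 | 40.00 | 2500000.00 | 800000.00
hole 1 | -314.16 | 83.00 | 50.00 | -26075.22 | -15707.96
hole 2 | -2290.22 | 164.00 | 39.00 | -375596.25 | -89318.62
Σ | 17395.62 |  |  | 2098328.53 | 694973.42
X̄ = 2098328.53 / 17395.62 = 120.62 in
Ȳ = 694973.42 / 17395.62 = 39.95 in

X̄ = 120.62 in, Ȳ = 39.95 in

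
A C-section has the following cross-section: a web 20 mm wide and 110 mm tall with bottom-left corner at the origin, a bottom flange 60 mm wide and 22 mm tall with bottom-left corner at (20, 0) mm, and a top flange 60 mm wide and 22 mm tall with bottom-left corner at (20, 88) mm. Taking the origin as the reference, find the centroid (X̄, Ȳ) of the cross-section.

Part | A | x̄ᵢ | ȳᵢ | A·x̄ᵢ | A·ȳᵢ
web | 2200.00 | 10.00 | 55.00 | 22000.00 | 121000.00
bottom flange | 1320.00 | 50.00 | 11.00 | 66000.00 | 14520.00
top flange | 1320.00 | 50.00 | 99.00 | 66000.00 | 130680.00
Σ | 4840.00 |  |  | 154000.00 | 266200.00
X̄ = 154000.00 / 4840.00 = 31.82 mm
Ȳ = 266200.00 / 4840.00 = 55.00 mm

X̄ = 31.82 mm, Ȳ = 55.00 mm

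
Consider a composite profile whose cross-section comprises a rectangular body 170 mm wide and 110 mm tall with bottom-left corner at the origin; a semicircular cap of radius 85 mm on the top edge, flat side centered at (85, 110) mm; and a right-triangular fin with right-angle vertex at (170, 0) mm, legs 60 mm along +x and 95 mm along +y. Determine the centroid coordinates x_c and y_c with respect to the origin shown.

x_c = 94.10 mm, y_c = 84.40 mm

Part | A | x̄ᵢ | ȳᵢ | A·x̄ᵢ | A·ȳᵢ
rectangular body | 18700.00 | 85.00 | 55.00 | 1589500.00 | 1028500.00
semicircular top | 11349.00 | 85.00 | 146.08 | 964665.29 | 1657807.05
triangular fin | 2850.00 | 190.00 | 31.67 | 541500.00 | 90250.00
Σ | 32899.00 |  |  | 3095665.29 | 2776557.05
x_c = 3095665.29 / 32899.00 = 94.10 mm
y_c = 2776557.05 / 32899.00 = 84.40 mm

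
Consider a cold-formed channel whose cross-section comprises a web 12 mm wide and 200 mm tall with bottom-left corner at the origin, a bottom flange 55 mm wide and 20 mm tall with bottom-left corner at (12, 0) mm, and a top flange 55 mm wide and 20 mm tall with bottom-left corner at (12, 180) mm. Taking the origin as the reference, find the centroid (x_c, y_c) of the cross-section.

web: A = 12 × 200 = 2400.00, centroid at (6.00, 100.00).
bottom flange: A = 55 × 20 = 1100.00, centroid at (39.50, 10.00).
top flange: A = 55 × 20 = 1100.00, centroid at (39.50, 190.00).
ΣA = 4600.00 mm²
ΣAx_c = (2400.00)(6.00) + (1100.00)(39.50) + (1100.00)(39.50) = 101300.00 mm³
ΣAy_c = (2400.00)(100.00) + (1100.00)(10.00) + (1100.00)(190.00) = 460000.00 mm³
x_c = 101300.00 / 4600.00 = 22.02 mm
y_c = 460000.00 / 4600.00 = 100.00 mm

x_c = 22.02 mm, y_c = 100.00 mm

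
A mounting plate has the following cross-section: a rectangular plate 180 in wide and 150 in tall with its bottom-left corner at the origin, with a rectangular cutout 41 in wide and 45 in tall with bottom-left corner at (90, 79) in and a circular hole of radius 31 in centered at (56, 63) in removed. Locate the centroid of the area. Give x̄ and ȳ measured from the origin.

x̄ = 92.93 in, ȳ = 74.43 in

plate: A = 180 × 150 = 27000.00, centroid at (90.00, 75.00).
hole 1: A = −(41 × 45) = -1845.00, centroid at (110.50, 101.50).
hole 2: A = −π·31² = -3019.07, centroid at (56.00, 63.00).
ΣA = 22135.93 in², ΣAx̄ = 2057059.55 in³, ΣAȳ = 1647531.06 in³.
x̄ = 2057059.55/22135.93 = 92.93 in; ȳ = 1647531.06/22135.93 = 74.43 in.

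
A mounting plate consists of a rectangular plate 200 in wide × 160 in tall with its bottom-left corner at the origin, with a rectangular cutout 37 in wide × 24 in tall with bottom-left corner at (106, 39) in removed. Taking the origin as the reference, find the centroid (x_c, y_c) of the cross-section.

x_c = 99.30 in, y_c = 80.83 in

Part | A | x̄ᵢ | ȳᵢ | A·x̄ᵢ | A·ȳᵢ
plate | 32000.00 | 100.00 | 80.00 | 3200000.00 | 2560000.00
hole | -888.00 | 124.50 | 51.00 | -110556.00 | -45288.00
Σ | 31112.00 |  |  | 3089444.00 | 2514712.00
x_c = 3089444.00 / 31112.00 = 99.30 in
y_c = 2514712.00 / 31112.00 = 80.83 in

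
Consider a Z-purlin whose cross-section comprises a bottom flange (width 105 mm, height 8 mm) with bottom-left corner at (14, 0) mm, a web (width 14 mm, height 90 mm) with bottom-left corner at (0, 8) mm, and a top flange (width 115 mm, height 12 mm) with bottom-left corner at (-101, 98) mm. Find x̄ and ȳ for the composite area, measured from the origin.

x̄ = 1.34 mm, ȳ = 61.40 mm

bottom flange: A = 105 × 8 = 840.00, centroid at (66.50, 4.00).
web: A = 14 × 90 = 1260.00, centroid at (7.00, 53.00).
top flange: A = 115 × 12 = 1380.00, centroid at (-43.50, 104.00).
ΣA = 3480.00 mm², ΣAx̄ = 4650.00 mm³, ΣAȳ = 213660.00 mm³.
x̄ = 4650.00/3480.00 = 1.34 mm; ȳ = 213660.00/3480.00 = 61.40 mm.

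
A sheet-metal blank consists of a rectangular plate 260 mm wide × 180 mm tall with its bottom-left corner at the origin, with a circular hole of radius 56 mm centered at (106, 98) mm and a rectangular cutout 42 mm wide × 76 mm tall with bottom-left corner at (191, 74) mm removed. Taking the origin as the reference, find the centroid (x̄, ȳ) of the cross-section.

x̄ = 129.25 mm, ȳ = 85.58 mm

Part | A | x̄ᵢ | ȳᵢ | A·x̄ᵢ | A·ȳᵢ
plate | 46800.00 | 130.00 | 90.00 | 6084000.00 | 4212000.00
hole 1 | -9852.03 | 106.00 | 98.00 | -1044315.66 | -965499.39
hole 2 | -3192.00 | 212.00 | 112.00 | -676704.00 | -357504.00
Σ | 33755.97 |  |  | 4362980.34 | 2888996.61
x̄ = 4362980.34 / 33755.97 = 129.25 mm
ȳ = 2888996.61 / 33755.97 = 85.58 mm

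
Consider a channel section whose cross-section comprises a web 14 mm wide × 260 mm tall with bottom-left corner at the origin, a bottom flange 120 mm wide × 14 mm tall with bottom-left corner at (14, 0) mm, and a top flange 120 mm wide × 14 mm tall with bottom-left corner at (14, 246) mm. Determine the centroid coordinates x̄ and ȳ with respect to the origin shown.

Part | A | x̄ᵢ | ȳᵢ | A·x̄ᵢ | A·ȳᵢ
web | 3640.00 | 7.00 | 130.00 | 25480.00 | 473200.00
bottom flange | 1680.00 | 74.00 | 7.00 | 124320.00 | 11760.00
top flange | 1680.00 | 74.00 | 253.00 | 124320.00 | 425040.00
Σ | 7000.00 |  |  | 274120.00 | 910000.00
x̄ = 274120.00 / 7000.00 = 39.16 mm
ȳ = 910000.00 / 7000.00 = 130.00 mm

x̄ = 39.16 mm, ȳ = 130.00 mm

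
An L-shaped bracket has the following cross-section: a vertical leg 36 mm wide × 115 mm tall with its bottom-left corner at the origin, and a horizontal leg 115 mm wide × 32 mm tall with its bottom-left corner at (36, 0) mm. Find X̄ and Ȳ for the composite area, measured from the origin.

X̄ = 53.53 mm, Ȳ = 37.97 mm

Part | A | x̄ᵢ | ȳᵢ | A·x̄ᵢ | A·ȳᵢ
vertical leg | 4140.00 | 18.00 | 57.50 | 74520.00 | 238050.00
horizontal leg | 3680.00 | 93.50 | 16.00 | 344080.00 | 58880.00
Σ | 7820.00 |  |  | 418600.00 | 296930.00
X̄ = 418600.00 / 7820.00 = 53.53 mm
Ȳ = 296930.00 / 7820.00 = 37.97 mm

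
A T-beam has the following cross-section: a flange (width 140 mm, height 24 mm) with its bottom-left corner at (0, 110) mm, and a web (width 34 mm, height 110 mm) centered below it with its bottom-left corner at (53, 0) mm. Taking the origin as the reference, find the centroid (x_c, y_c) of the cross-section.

x_c = 70.00 mm, y_c = 86.71 mm

web: A = 34 × 110 = 3740.00, centroid at (70.00, 55.00).
flange: A = 140 × 24 = 3360.00, centroid at (70.00, 122.00).
ΣA = 7100.00 mm²
ΣAx_c = (3740.00)(70.00) + (3360.00)(70.00) = 497000.00 mm³
ΣAy_c = (3740.00)(55.00) + (3360.00)(122.00) = 615620.00 mm³
x_c = 497000.00 / 7100.00 = 70.00 mm
y_c = 615620.00 / 7100.00 = 86.71 mm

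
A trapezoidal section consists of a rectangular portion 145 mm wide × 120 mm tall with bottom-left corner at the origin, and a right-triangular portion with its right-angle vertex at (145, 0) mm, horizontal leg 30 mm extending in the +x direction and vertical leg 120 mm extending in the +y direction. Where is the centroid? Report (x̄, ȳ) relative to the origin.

rectangular portion: A = 145 × 120 = 17400.00, centroid at (72.50, 60.00).
triangular portion: A = ½·30·120 = 1800.00, centroid at (155.00, 40.00).
ΣA = 19200.00 mm²
ΣAx̄ = (17400.00)(72.50) + (1800.00)(155.00) = 1540500.00 mm³
ΣAȳ = (17400.00)(60.00) + (1800.00)(40.00) = 1116000.00 mm³
x̄ = 1540500.00 / 19200.00 = 80.23 mm
ȳ = 1116000.00 / 19200.00 = 58.12 mm

x̄ = 80.23 mm, ȳ = 58.12 mm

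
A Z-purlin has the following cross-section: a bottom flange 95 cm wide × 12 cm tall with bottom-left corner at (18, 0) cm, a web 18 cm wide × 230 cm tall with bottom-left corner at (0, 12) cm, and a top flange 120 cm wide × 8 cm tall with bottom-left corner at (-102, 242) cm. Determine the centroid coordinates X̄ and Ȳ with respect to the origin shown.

Part | A | x̄ᵢ | ȳᵢ | A·x̄ᵢ | A·ȳᵢ
bottom flange | 1140.00 | 65.50 | 6.00 | 74670.00 | 6840.00
web | 4140.00 | 9.00 | 127.00 | 37260.00 | 525780.00
top flange | 960.00 | -42.00 | 246.00 | -40320.00 | 236160.00
Σ | 6240.00 |  |  | 71610.00 | 768780.00
X̄ = 71610.00 / 6240.00 = 11.48 cm
Ȳ = 768780.00 / 6240.00 = 123.20 cm

X̄ = 11.48 cm, Ȳ = 123.20 cm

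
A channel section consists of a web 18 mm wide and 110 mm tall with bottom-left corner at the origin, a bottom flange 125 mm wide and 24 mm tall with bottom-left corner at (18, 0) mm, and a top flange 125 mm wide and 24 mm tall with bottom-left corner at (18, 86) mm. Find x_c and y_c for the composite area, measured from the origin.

x_c = 62.76 mm, y_c = 55.00 mm

web: A = 18 × 110 = 1980.00, centroid at (9.00, 55.00).
bottom flange: A = 125 × 24 = 3000.00, centroid at (80.50, 12.00).
top flange: A = 125 × 24 = 3000.00, centroid at (80.50, 98.00).
ΣA = 7980.00 mm², ΣAx_c = 500820.00 mm³, ΣAy_c = 438900.00 mm³.
x_c = 500820.00/7980.00 = 62.76 mm; y_c = 438900.00/7980.00 = 55.00 mm.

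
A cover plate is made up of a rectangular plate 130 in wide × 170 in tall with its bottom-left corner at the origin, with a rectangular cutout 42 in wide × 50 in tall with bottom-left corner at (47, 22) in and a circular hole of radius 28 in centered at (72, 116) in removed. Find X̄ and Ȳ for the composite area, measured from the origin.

X̄ = 63.66 in, Ȳ = 85.20 in

plate: A = 130 × 170 = 22100.00, centroid at (65.00, 85.00).
hole 1: A = −(42 × 50) = -2100.00, centroid at (68.00, 47.00).
hole 2: A = −π·28² = -2463.01, centroid at (72.00, 116.00).
ΣA = 17536.99 in², ΣAX̄ = 1116363.38 in³, ΣAȲ = 1494091.00 in³.
X̄ = 1116363.38/17536.99 = 63.66 in; Ȳ = 1494091.00/17536.99 = 85.20 in.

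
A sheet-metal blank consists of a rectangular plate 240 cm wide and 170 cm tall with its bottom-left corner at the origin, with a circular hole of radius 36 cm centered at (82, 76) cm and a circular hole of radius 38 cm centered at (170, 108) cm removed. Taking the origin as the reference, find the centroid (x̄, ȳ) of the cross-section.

x̄ = 117.76 cm, ȳ = 82.90 cm

plate: A = 240 × 170 = 40800.00, centroid at (120.00, 85.00).
hole 1: A = −π·36² = -4071.50, centroid at (82.00, 76.00).
hole 2: A = −π·38² = -4536.46, centroid at (170.00, 108.00).
ΣA = 32192.04 cm², ΣAx̄ = 3790938.50 cm³, ΣAȳ = 2668628.03 cm³.
x̄ = 3790938.50/32192.04 = 117.76 cm; ȳ = 2668628.03/32192.04 = 82.90 cm.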